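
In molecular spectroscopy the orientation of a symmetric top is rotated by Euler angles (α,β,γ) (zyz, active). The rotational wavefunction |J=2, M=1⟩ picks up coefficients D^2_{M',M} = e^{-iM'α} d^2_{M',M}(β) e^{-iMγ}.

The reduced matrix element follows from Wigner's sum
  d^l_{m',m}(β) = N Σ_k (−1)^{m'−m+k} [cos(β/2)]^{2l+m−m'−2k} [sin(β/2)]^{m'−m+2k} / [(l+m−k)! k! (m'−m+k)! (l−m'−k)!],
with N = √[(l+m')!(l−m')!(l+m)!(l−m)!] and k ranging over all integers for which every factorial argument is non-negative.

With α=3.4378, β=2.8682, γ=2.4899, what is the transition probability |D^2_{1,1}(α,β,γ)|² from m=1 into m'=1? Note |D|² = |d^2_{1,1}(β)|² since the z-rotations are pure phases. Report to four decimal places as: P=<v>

P=0.0030

D^2_{1,1}(3.4378,2.8682,2.4899) = e^{-i·1·3.4378}·d^2_{1,1}(2.8682)·e^{-i·1·2.4899}. Compute d first:
With c≡cos(β/2)=0.136271 and s≡sin(β/2)=0.990672, N=[6·1·6·1]^{1/2}=6.000000
The bounds max(0,m−m')=0 and min(l+m,l−m')=1 give 2 terms
  k=0: (−1)^0·6.0000/(6)·0.1363^4·0.9907^0 = +0.000345
  k=1: (−1)^1·6.0000/(2)·0.1363^2·0.9907^2 = -0.054675
d^2_{1,1}(2.8682) = +0.000345 -0.054675 = -0.054330
|D^2_{1,1}|² = |d^2_{1,1}(β)|² = (-0.054330)² = 0.002952 (the z-rotation phases have unit modulus)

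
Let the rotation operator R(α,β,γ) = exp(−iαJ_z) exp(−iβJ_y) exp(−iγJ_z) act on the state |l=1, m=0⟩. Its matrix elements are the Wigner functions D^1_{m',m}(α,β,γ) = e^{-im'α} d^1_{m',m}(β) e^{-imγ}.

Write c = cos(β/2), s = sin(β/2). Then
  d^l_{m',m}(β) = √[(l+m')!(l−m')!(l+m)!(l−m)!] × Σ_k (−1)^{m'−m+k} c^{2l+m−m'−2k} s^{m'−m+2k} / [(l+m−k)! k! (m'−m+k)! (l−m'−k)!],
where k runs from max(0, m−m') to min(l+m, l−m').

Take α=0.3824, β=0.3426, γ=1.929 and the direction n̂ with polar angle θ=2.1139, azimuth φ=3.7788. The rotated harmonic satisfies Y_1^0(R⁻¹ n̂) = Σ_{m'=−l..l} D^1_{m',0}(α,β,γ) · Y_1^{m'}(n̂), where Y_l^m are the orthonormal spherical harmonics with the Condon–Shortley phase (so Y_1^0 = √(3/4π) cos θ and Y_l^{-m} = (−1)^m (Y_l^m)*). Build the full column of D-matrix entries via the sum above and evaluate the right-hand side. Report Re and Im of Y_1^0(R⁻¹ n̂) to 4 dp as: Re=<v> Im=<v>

Need the full column D^1_{m',0} for m'=−1..1 at α=0.3824, β=0.3426, γ=1.929.
cos(β/2)=0.985364, sin(β/2)=0.170463
d^1_{-1,0}: single k=1 term ⇒ +0.237543;  D = +0.220386+0.088639i
d^1_{0,0}: k∈[0..1] ⇒ +0.970942 -0.029058 = +0.941884;  D = +0.941884+0.000000i
d^1_{1,0}: single k=0 term ⇒ -0.237543;  D = -0.220386+0.088639i
Y_1^{m'}(θ=2.1139,φ=3.7788) and Σ D·Y over m':
  (+0.2204+0.0886i)·(-0.2377+0.1760i)  (+0.9419+0.0000i)·(-0.2525+0.0000i)  (-0.2204+0.0886i)·(+0.2377+0.1760i)
Y_1^0(R⁻¹ n̂) = -0.373817+0.000000i

Re=-0.3738 Im=0.0000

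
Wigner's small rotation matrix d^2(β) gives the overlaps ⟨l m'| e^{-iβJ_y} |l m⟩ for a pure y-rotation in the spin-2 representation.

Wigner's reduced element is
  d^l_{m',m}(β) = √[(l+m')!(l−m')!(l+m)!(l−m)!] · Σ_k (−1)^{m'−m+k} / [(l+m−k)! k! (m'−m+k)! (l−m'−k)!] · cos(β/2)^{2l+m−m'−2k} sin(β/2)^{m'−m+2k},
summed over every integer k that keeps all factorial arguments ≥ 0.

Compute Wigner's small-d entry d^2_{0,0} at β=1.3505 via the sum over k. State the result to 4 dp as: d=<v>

d^2_{0,0}(β=1.3505) via Wigner's sum:
Half-angle: c=0.780551, s=0.625092. N=√(2·2·2·2)=4.000000
Admissible k: 0..2 (factorial args all ≥0)
  k=0: (−1)^0·4.0000/(4)·0.7806^4·0.6251^0 = +0.371197
  k=1: (−1)^1·4.0000/(1)·0.7806^2·0.6251^2 = -0.952250
  k=2: (−1)^2·4.0000/(4)·0.7806^0·0.6251^4 = +0.152678
d^2_{0,0}(1.3505) = +0.371197 -0.952250 +0.152678 = -0.428374

d=-0.4284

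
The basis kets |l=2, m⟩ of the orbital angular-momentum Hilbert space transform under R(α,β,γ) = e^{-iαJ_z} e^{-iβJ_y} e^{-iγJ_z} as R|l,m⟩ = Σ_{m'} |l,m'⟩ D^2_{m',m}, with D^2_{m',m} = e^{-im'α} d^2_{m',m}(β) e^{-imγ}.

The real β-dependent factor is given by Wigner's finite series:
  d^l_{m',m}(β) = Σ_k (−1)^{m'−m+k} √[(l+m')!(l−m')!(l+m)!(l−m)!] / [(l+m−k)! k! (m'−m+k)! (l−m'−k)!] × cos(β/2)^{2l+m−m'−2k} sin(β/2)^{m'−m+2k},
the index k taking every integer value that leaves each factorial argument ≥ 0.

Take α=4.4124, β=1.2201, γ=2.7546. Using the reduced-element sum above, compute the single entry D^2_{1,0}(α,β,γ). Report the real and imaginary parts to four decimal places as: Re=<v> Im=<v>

Re=0.1168 Im=-0.3775

Split into d^2_{1,0}(β=1.2201) × two z-phases.
c=cos(1.2201/2)=0.819619, s=sin(1.2201/2)=0.572908; N=√[6·1·2·2]=4.898979
k: max(0,(0)−(1))=0 … min(2+(0),2−(1))=1
  k=0: (−1)^1·4.8990/(2)·0.8196^3·0.5729^1 = -0.772676
  k=1: (−1)^2·4.8990/(2)·0.8196^1·0.5729^3 = +0.377523
d^2_{1,0}(1.2201) = -0.772676 +0.377523 = -0.395153
D = (-0.295510+0.955340i)·(-0.395153)·(+1.000000+0.000000i) = +0.116772-0.377505i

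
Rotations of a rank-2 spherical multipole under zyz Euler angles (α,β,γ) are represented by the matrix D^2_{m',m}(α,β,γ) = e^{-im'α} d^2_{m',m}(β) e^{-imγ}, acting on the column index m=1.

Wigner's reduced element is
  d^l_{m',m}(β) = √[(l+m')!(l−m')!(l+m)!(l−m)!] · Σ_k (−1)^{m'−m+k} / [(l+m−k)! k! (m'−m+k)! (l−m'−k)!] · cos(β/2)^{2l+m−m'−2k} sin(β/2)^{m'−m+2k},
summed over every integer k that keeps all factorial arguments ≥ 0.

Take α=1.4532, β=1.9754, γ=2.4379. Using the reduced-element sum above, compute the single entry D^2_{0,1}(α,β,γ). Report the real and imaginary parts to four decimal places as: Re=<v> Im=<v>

D^2_{0,1}(1.4532,1.9754,2.4379) = e^{-i·0·1.4532}·d^2_{0,1}(1.9754)·e^{-i·1·2.4379}. Compute d first:
c=cos(1.9754/2)=0.550611, s=sin(1.9754/2)=0.834762; N=√[2·2·6·1]=4.898979
k: max(0,(1)−(0))=1 … min(2+(1),2−(0))=2
  k=1: (−1)^0·4.8990/(2)·0.5506^3·0.8348^1 = +0.341329
  k=2: (−1)^1·4.8990/(2)·0.5506^1·0.8348^3 = -0.784528
d^2_{0,1}(1.9754) = +0.341329 -0.784528 = -0.443199
D = (+1.000000+0.000000i)·(-0.443199)·(-0.762458-0.647038i) = +0.337920+0.286766i

Re=0.3379 Im=0.2868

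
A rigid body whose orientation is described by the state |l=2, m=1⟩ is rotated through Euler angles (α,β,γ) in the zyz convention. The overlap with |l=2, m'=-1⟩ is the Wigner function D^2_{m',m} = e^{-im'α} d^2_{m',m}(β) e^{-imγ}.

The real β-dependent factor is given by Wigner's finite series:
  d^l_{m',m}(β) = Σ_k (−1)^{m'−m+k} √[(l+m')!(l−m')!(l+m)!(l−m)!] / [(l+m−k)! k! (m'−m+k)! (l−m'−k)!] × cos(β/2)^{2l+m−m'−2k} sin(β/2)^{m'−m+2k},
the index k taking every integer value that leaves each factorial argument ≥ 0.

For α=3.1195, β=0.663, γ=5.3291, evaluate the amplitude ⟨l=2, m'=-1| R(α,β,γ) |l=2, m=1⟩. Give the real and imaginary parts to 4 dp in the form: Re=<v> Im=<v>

Re=-0.1627 Im=-0.2191

First d^2_{-1,1}(β=0.663), then the phase factors e^{-i(-1)α} and e^{-i(1)γ}:
Half-angle: c=0.945555, s=0.325462. N=√(1·6·6·1)=6.000000
The bounds max(0,m−m')=2 and min(l+m,l−m')=3 give 2 terms
  k=2: (−1)^0·6.0000/(2)·0.9456^2·0.3255^2 = +0.284115
  k=3: (−1)^1·6.0000/(6)·0.9456^0·0.3255^4 = -0.011220
d^2_{-1,1}(0.663) = +0.284115 -0.011220 = +0.272895
D = (-0.999756+0.022091i)·(+0.272895)·(+0.578355+0.815785i) = -0.162710-0.219083i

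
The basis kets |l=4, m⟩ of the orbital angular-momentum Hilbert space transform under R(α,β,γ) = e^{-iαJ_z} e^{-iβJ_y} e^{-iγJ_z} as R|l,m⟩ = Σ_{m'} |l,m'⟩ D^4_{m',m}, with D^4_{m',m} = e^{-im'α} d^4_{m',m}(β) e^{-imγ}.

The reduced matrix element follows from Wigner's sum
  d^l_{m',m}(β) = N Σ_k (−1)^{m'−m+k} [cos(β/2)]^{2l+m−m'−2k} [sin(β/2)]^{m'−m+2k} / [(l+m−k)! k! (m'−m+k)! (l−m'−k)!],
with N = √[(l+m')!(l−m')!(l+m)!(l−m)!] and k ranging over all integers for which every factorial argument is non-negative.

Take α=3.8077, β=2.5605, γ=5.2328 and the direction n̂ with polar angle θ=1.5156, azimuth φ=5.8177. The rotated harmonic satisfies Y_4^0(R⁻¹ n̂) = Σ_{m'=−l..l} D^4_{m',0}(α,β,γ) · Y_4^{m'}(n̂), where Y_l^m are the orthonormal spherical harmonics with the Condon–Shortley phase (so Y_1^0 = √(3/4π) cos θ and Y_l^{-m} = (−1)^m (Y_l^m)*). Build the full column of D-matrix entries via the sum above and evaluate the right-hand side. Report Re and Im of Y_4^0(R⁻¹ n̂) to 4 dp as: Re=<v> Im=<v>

Need the full column D^4_{m',0} for m'=−4..4 at α=3.8077, β=2.5605, γ=5.2328.
cos(β/2)=0.286476, sin(β/2)=0.958088
d^4_{-4,0}: single k=4 term ⇒ +0.047481;  D = -0.042178+0.021806i
d^4_{-3,0}: k∈[3..4] ⇒ +0.020078 -0.224571 = -0.204493;  D = -0.084787+0.186087i
d^4_{-2,0}: k∈[2..4] ⇒ +0.004813 -0.143569 +0.602182 = +0.463426;  D = +0.109519+0.450299i
d^4_{-1,0}: k∈[1..4] ⇒ +0.000678 -0.045532 +0.509279 -0.949378 = -0.484953;  D = +0.381286+0.299667i
d^4_{0,0}: k∈[0..4] ⇒ +0.000045 -0.008118 +0.204303 -1.015609 +0.709972 = -0.109407;  D = -0.109407+0.000000i
d^4_{1,0}: k∈[0..3] ⇒ -0.000678 +0.045532 -0.509279 +0.949378 = +0.484953;  D = -0.381286+0.299667i
d^4_{2,0}: k∈[0..2] ⇒ +0.004813 -0.143569 +0.602182 = +0.463426;  D = +0.109519-0.450299i
d^4_{3,0}: k∈[0..1] ⇒ -0.020078 +0.224571 = +0.204493;  D = +0.084787+0.186087i
d^4_{4,0}: single k=0 term ⇒ +0.047481;  D = -0.042178-0.021806i
Y_4^{m'}(θ=1.5156,φ=5.8177) and Σ D·Y over m':
  (-0.0422+0.0218i)·(-0.1263+0.4213i)  (-0.0848+0.1861i)·(+0.0119+0.0677i)  (+0.1095+0.4503i)·(-0.1949-0.2618i)  (+0.3813+0.2997i)·(-0.0694-0.0348i)  (-0.1094+0.0000i)·(+0.3077+0.0000i)  (-0.3813+0.2997i)·(+0.0694-0.0348i)  (+0.1095-0.4503i)·(-0.1949+0.2618i)  (+0.0848+0.1861i)·(-0.0119+0.0677i)  (-0.0422-0.0218i)·(-0.1263-0.4213i)
Y_4^0(R⁻¹ n̂) = +0.092502+0.000000i

Re=0.0925 Im=0.0000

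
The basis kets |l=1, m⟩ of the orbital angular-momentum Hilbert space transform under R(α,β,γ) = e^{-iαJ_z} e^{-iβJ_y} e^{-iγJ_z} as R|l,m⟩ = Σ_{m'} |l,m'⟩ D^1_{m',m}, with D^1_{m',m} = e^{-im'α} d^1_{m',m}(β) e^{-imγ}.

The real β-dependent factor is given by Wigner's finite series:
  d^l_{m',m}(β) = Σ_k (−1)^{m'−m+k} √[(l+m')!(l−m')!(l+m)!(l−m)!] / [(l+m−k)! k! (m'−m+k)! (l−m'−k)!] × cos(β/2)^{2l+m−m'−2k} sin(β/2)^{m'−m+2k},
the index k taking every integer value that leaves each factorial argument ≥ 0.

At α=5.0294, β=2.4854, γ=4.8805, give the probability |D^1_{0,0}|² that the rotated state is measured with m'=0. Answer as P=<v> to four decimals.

P=0.6278

D^1_{0,0}(5.0294,2.4854,4.8805) = e^{-i·0·5.0294}·d^1_{0,0}(2.4854)·e^{-i·0·4.8805}. Compute d first:
With c≡cos(β/2)=0.322241 and s≡sin(β/2)=0.946658, N=[1·1·1·1]^{1/2}=1.000000
Admissible k: 0..1 (factorial args all ≥0)
  k=0: (−1)^0·1.0000/(1)·0.3222^2·0.9467^0 = +0.103840
  k=1: (−1)^1·1.0000/(1)·0.3222^0·0.9467^2 = -0.896160
d^1_{0,0}(2.4854) = +0.103840 -0.896160 = -0.792321
|D^1_{0,0}|² = |d^1_{0,0}(β)|² = (-0.792321)² = 0.627772 (the z-rotation phases have unit modulus)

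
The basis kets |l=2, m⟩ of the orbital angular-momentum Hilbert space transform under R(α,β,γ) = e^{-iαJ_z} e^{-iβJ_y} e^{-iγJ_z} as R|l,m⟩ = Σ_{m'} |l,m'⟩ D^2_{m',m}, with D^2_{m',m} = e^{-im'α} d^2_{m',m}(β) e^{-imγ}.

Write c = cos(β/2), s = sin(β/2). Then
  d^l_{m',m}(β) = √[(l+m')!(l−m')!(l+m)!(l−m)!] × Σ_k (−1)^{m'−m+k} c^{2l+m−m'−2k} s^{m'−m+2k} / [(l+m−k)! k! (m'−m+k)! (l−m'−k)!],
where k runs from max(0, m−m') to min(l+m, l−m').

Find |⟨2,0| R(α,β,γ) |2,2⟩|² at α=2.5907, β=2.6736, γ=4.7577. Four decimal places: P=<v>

First d^2_{0,2}(β=2.6736), then the phase factors e^{-i(0)α} and e^{-i(2)γ}:
c=cos(2.6736/2)=0.231867, s=sin(2.6736/2)=0.972748; N=√[2·2·24·1]=9.797959
k: max(0,(2)−(0))=2 … min(2+(2),2−(0))=2
  k=2: (−1)^0·9.7980/(4)·0.2319^2·0.9727^2 = +0.124610
d^2_{0,2}(2.6736) = +0.124610
|D^2_{0,2}|² = |d^2_{0,2}(β)|² = (+0.124610)² = 0.015528 (the z-rotation phases have unit modulus)

P=0.0155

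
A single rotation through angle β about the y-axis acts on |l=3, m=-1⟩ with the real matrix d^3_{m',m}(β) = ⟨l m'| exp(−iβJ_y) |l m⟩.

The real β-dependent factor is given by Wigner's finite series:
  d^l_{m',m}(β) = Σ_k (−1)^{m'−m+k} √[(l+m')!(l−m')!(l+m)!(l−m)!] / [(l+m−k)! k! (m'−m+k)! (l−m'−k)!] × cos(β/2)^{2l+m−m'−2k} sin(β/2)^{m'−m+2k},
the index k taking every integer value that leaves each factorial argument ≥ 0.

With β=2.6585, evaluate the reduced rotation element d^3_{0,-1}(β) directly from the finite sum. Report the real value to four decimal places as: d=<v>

d^3_{0,-1}(β=2.6585) via Wigner's sum:
With c≡cos(β/2)=0.239204 and s≡sin(β/2)=0.970969, N=[6·6·2·24]^{1/2}=41.569219
k∈{0,1,2} keeps every argument non-negative
  k=0: (−1)^1·41.5692/(12)·0.2392^5·0.9710^1 = -0.002634
  k=1: (−1)^2·41.5692/(4)·0.2392^3·0.9710^3 = +0.130207
  k=2: (−1)^3·41.5692/(12)·0.2392^1·0.9710^5 = -0.715133
d^3_{0,-1}(2.6585) = -0.002634 +0.130207 -0.715133 = -0.587560

d=-0.5876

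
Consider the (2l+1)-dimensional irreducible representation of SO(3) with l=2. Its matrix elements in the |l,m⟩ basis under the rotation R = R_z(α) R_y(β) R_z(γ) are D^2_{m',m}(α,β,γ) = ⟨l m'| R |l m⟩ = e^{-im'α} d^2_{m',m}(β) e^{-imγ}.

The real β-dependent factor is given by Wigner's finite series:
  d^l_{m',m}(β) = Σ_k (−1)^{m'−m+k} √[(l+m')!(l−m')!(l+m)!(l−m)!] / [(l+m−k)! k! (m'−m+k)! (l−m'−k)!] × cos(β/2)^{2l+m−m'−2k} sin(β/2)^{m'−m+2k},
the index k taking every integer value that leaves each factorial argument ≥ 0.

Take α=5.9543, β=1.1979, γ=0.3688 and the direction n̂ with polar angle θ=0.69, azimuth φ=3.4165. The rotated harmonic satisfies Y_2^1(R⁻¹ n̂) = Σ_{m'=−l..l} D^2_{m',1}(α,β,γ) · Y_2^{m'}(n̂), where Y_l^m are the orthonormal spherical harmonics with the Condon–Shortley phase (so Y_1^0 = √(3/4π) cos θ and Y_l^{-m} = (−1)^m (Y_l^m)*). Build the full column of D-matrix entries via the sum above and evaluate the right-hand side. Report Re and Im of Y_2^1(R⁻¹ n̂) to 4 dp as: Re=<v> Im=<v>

Re=-0.1564 Im=-0.0015

Need the full column D^2_{m',1} for m'=−2..2 at α=5.9543, β=1.1979, γ=0.3688.
cos(β/2)=0.825928, sin(β/2)=0.563776
d^2_{-2,1}: single k=3 term ⇒ +0.295999;  D = +0.153255-0.253236i
d^2_{-1,1}: k∈[2..3] ⇒ +0.650456 -0.101024 = +0.549432;  D = +0.421047-0.352980i
d^2_{0,1}: k∈[1..2] ⇒ +0.778052 -0.362524 = +0.415528;  D = +0.387588-0.149796i
d^2_{1,1}: k∈[0..1] ⇒ +0.465338 -0.650456 = -0.185118;  D = -0.184971+0.007387i
d^2_{2,1}: single k=0 term ⇒ -0.635277;  D = -0.608937-0.181032i
Y_2^{m'}(θ=0.69,φ=3.4165) and Σ D·Y over m':
  (+0.1533-0.2532i)·(+0.1334-0.0818i)  (+0.4210-0.3530i)·(-0.3650+0.1030i)  (+0.3876-0.1498i)·(+0.2474+0.0000i)  (-0.1850+0.0074i)·(+0.3650+0.1030i)  (-0.6089-0.1810i)·(+0.1334+0.0818i)
Y_2^1(R⁻¹ n̂) = -0.156449-0.001497i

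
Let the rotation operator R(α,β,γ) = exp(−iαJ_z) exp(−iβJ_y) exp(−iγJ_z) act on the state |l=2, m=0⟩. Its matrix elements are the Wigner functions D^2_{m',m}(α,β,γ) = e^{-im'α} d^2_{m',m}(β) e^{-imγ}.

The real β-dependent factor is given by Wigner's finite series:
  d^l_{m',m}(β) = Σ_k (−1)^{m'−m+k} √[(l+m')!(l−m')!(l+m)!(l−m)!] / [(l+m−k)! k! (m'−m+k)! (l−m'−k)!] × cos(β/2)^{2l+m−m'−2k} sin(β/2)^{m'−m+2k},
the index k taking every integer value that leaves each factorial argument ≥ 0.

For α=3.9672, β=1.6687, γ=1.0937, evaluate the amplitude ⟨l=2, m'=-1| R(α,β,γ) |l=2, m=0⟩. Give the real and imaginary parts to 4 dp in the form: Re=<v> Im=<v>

D^2_{-1,0}(3.9672,1.6687,1.0937) = e^{-i·-1·3.9672}·d^2_{-1,0}(1.6687)·e^{-i·0·1.0937}. Compute d first:
With c≡cos(β/2)=0.671659 and s≡sin(β/2)=0.740860, N=[1·6·2·2]^{1/2}=4.898979
k∈{1,2} keeps every argument non-negative
  k=1: (−1)^0·4.8990/(2)·0.6717^3·0.7409^1 = +0.549869
  k=2: (−1)^1·4.8990/(2)·0.6717^1·0.7409^3 = -0.669011
d^2_{-1,0}(1.6687) = +0.549869 -0.669011 = -0.119142
Attach z-rotation phases: D = e^{-i(-1)(3.9672)}·(-0.119142)·e^{-i(0)(1.0937)} = +0.080792+0.087565i

Re=0.0808 Im=0.0876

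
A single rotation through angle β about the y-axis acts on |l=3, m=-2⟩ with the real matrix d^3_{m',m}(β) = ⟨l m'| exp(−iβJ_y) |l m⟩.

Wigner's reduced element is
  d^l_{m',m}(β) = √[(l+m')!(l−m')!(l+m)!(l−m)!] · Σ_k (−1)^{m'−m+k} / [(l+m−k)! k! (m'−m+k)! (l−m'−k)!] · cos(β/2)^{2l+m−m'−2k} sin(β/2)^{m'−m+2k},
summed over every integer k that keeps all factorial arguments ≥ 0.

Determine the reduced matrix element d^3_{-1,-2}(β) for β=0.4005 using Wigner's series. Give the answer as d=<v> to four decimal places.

d^3_{-1,-2}(β=0.4005) via Wigner's sum:
c=cos(0.4005/2)=0.980017, s=sin(0.4005/2)=0.198914; N=√[2·24·1·120]=75.894664
k: max(0,(-2)−(-1))=0 … min(3+(-2),3−(-1))=1
  k=0: (−1)^1·75.8947/(24)·0.9800^5·0.1989^1 = -0.568635
  k=1: (−1)^2·75.8947/(12)·0.9800^3·0.1989^3 = +0.046852
d^3_{-1,-2}(0.4005) = -0.568635 +0.046852 = -0.521783

d=-0.5218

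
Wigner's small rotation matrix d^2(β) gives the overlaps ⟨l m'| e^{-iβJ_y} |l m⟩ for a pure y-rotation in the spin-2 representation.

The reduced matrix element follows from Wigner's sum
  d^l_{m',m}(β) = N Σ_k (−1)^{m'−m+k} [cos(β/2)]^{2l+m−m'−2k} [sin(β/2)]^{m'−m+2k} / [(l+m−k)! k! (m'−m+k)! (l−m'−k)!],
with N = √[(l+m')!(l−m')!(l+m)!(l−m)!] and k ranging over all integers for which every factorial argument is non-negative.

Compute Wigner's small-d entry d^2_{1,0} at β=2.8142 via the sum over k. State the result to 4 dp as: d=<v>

d^2_{1,0}(β=2.8142) via Wigner's sum:
With c≡cos(β/2)=0.162966 and s≡sin(β/2)=0.986632, N=[6·1·2·2]^{1/2}=4.898979
Admissible k: 0..1 (factorial args all ≥0)
  k=0: (−1)^1·4.8990/(2)·0.1630^3·0.9866^1 = -0.010460
  k=1: (−1)^2·4.8990/(2)·0.1630^1·0.9866^3 = +0.383388
d^2_{1,0}(2.8142) = -0.010460 +0.383388 = +0.372928

d=0.3729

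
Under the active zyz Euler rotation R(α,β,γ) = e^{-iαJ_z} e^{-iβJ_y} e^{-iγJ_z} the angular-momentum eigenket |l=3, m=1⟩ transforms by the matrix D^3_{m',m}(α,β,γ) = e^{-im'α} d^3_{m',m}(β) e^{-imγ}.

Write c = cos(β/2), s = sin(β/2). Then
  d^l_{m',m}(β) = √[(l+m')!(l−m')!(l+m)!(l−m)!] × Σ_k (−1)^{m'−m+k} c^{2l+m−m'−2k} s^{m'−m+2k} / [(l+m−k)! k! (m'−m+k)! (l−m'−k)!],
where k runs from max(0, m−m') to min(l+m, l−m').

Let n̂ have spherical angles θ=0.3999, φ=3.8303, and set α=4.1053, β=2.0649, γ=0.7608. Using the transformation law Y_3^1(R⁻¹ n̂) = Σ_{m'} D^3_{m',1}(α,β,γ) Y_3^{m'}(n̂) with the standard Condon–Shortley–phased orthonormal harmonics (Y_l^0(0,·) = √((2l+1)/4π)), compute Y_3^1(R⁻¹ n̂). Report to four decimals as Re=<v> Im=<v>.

Re=-0.2404 Im=0.1844

Need the full column D^3_{m',1} for m'=−3..3 at α=4.1053, β=2.0649, γ=0.7608.
cos(β/2)=0.512717, sin(β/2)=0.858558
d^3_{-3,1}: single k=4 term ⇒ +0.553196;  D = +0.293628-0.468837i
d^3_{-2,1}: k∈[3..4] ⇒ +0.539475 -0.756354 = -0.216879;  D = -0.085291-0.199404i
d^3_{-1,1}: k∈[2..4] ⇒ +0.305633 -1.142676 +0.400513 = -0.436530;  D = +0.427574+0.087969i
d^3_{0,1}: k∈[1..3] ⇒ +0.105378 -0.886448 +0.828544 = +0.047474;  D = +0.034385-0.032733i
d^3_{1,1}: k∈[0..2] ⇒ +0.018166 -0.407511 +0.857007 = +0.467662;  D = +0.071602+0.462149i
d^3_{2,1}: k∈[0..1] ⇒ -0.096196 +0.539475 = +0.443279;  D = -0.398496-0.194158i
d^3_{3,1}: single k=0 term ⇒ +0.197286;  D = +0.172148-0.096367i
Y_3^{m'}(θ=0.3999,φ=3.8303) and Σ D·Y over m':
  (+0.2936-0.4688i)·(+0.0117+0.0217i)  (-0.0853-0.1994i)·(+0.0274-0.1400i)  (+0.4276+0.0880i)·(-0.3150+0.2593i)  (+0.0344-0.0327i)·(+0.4270+0.0000i)  (+0.0716+0.4621i)·(+0.3150+0.2593i)  (-0.3985-0.1942i)·(+0.0274+0.1400i)  (+0.1721-0.0964i)·(-0.0117+0.0217i)
Y_3^1(R⁻¹ n̂) = -0.240390+0.184370i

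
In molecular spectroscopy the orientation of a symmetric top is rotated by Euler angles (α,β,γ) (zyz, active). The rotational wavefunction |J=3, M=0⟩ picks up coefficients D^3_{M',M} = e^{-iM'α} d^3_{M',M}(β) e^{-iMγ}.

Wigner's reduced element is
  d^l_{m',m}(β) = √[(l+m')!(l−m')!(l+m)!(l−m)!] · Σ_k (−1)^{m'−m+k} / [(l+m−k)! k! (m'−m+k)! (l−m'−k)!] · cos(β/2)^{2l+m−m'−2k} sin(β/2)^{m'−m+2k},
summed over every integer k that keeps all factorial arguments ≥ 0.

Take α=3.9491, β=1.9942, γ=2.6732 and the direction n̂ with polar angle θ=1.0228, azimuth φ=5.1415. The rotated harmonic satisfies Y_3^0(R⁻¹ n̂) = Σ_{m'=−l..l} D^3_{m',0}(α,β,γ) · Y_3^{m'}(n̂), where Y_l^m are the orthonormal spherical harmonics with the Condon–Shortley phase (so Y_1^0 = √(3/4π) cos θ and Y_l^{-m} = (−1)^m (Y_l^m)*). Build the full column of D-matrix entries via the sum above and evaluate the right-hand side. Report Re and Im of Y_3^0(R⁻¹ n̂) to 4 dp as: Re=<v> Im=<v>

Re=-0.0815 Im=0.0000

Need the full column D^3_{m',0} for m'=−3..3 at α=3.9491, β=1.9942, γ=2.6732.
cos(β/2)=0.542740, sin(β/2)=0.839901
d^3_{-3,0}: single k=3 term ⇒ +0.423618;  D = +0.318738-0.279031i
d^3_{-2,0}: k∈[2..3] ⇒ +0.335262 -0.802890 = -0.467628;  D = +0.020671-0.467171i
d^3_{-1,0}: k∈[1..3] ⇒ +0.137018 -0.984400 +0.785818 = -0.061564;  D = +0.042559+0.044484i
d^3_{0,0}: k∈[0..3] ⇒ +0.025560 -0.550892 +1.319284 -0.351049 = +0.442902;  D = +0.442902+0.000000i
d^3_{1,0}: k∈[0..2] ⇒ -0.137018 +0.984400 -0.785818 = +0.061564;  D = -0.042559+0.044484i
d^3_{2,0}: k∈[0..1] ⇒ +0.335262 -0.802890 = -0.467628;  D = +0.020671+0.467171i
d^3_{3,0}: single k=0 term ⇒ -0.423618;  D = -0.318738-0.279031i
Y_3^{m'}(θ=1.0228,φ=5.1415) and Σ D·Y over m':
  (+0.3187-0.2790i)·(-0.2491-0.0726i)  (+0.0207-0.4672i)·(-0.2536+0.2935i)  (+0.0426+0.0445i)·(+0.0410+0.0896i)  (+0.4429+0.0000i)·(-0.3194+0.0000i)  (-0.0426+0.0445i)·(-0.0410+0.0896i)  (+0.0207+0.4672i)·(-0.2536-0.2935i)  (-0.3187-0.2790i)·(+0.2491-0.0726i)
Y_3^0(R⁻¹ n̂) = -0.081476+0.000000i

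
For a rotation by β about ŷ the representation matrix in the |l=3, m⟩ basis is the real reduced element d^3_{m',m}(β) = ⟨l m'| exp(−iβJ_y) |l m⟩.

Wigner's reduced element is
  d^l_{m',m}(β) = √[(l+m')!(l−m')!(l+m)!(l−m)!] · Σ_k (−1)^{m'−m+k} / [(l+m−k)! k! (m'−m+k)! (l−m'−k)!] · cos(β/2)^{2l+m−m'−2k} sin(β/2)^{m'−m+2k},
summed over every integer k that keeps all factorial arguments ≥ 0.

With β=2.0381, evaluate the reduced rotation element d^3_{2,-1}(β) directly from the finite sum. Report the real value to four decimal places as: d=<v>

d^3_{2,-1}(β=2.0381) via Wigner's sum:
Half-angle: c=0.524175, s=0.851610. N=√(120·1·2·24)=75.894664
The bounds max(0,m−m')=0 and min(l+m,l−m')=1 give 2 terms
  k=0: (−1)^3·75.8947/(12)·0.5242^3·0.8516^3 = -0.562578
  k=1: (−1)^4·75.8947/(24)·0.5242^1·0.8516^5 = +0.742474
d^3_{2,-1}(2.0381) = -0.562578 +0.742474 = +0.179897

d=0.1799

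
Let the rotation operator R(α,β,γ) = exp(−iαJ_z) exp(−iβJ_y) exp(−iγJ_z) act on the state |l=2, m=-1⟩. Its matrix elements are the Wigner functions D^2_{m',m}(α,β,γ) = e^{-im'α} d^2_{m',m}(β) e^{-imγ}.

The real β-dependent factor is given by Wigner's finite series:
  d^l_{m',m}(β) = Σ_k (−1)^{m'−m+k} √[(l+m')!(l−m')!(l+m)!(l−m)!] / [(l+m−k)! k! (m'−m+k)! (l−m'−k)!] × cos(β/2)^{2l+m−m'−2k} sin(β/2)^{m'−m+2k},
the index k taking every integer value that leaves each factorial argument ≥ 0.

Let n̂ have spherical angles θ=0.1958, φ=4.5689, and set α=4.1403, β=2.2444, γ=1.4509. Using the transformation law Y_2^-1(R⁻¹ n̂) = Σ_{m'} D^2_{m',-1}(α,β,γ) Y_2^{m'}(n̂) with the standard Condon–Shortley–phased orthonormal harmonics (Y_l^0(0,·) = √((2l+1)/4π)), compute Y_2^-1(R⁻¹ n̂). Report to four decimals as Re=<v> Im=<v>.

Re=0.0090 Im=0.3221

Need the full column D^2_{m',-1} for m'=−2..2 at α=4.1403, β=2.2444, γ=1.4509.
cos(β/2)=0.433701, sin(β/2)=0.901057
d^2_{-2,-1}: single k=1 term ⇒ +0.147012;  D = -0.140151-0.044388i
d^2_{-1,-1}: k∈[0..1] ⇒ +0.035380 -0.458149 = -0.422769;  D = -0.325524+0.269755i
d^2_{0,-1}: k∈[0..1] ⇒ -0.180053 +0.777182 = +0.597129;  D = +0.071422+0.592842i
d^2_{1,-1}: k∈[0..1] ⇒ +0.458149 -0.659187 = -0.201038;  D = +0.180832+0.087841i
d^2_{2,-1}: single k=0 term ⇒ -0.634566;  D = -0.542136+0.329792i
Y_2^{m'}(θ=0.1958,φ=4.5689) and Σ D·Y over m':
  (-0.1402-0.0444i)·(-0.0140-0.0041i)  (-0.3255+0.2698i)·(-0.0211+0.1459i)  (+0.0714+0.5928i)·(+0.5950+0.0000i)  (+0.1808+0.0878i)·(+0.0211+0.1459i)  (-0.5421+0.3298i)·(-0.0140+0.0041i)
Y_2^-1(R⁻¹ n̂) = +0.009010+0.322110i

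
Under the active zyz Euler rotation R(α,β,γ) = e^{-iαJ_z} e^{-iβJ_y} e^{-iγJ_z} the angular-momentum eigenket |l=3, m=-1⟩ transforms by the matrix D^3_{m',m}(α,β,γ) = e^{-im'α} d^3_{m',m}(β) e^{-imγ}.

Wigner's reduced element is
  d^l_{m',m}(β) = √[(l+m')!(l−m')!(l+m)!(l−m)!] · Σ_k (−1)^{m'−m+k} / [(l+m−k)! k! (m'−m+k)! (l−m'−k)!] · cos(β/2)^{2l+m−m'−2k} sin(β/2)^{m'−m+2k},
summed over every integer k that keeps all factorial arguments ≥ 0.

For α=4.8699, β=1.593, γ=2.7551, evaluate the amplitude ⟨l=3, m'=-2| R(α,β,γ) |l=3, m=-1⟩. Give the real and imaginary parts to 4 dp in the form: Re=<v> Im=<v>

Re=-0.4111 Im=0.0294

D^3_{-2,-1}(4.8699,1.593,2.7551) = e^{-i·-2·4.8699}·d^3_{-2,-1}(1.593)·e^{-i·-1·2.7551}. Compute d first:
c=cos(1.593/2)=0.699213, s=sin(1.593/2)=0.714913; N=√[1·120·2·24]=75.894664
k∈{1,2} keeps every argument non-negative
  k=1: (−1)^0·75.8947/(24)·0.6992^5·0.7149^1 = +0.377834
  k=2: (−1)^1·75.8947/(12)·0.6992^3·0.7149^3 = -0.789985
d^3_{-2,-1}(1.593) = +0.377834 -0.789985 = -0.412151
Attach z-rotation phases: D = e^{-i(-2)(4.8699)}·(-0.412151)·e^{-i(-1)(2.7551)} = -0.411098+0.029432i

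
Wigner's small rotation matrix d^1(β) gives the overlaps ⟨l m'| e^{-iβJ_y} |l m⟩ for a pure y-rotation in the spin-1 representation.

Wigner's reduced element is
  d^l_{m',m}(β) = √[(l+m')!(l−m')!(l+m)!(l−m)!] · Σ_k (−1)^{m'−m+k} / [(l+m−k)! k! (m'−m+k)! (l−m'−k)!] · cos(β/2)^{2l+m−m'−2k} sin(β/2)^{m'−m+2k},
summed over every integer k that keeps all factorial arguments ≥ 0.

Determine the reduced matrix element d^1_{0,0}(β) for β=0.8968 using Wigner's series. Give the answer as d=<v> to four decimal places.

d=0.6241

d^1_{0,0}(β=0.8968) via Wigner's sum:
Half-angle: c=0.901142, s=0.433524. N=√(1·1·1·1)=1.000000
Admissible k: 0..1 (factorial args all ≥0)
  k=0: (−1)^0·1.0000/(1)·0.9011^2·0.4335^0 = +0.812057
  k=1: (−1)^1·1.0000/(1)·0.9011^0·0.4335^2 = -0.187943
d^1_{0,0}(0.8968) = +0.812057 -0.187943 = +0.624113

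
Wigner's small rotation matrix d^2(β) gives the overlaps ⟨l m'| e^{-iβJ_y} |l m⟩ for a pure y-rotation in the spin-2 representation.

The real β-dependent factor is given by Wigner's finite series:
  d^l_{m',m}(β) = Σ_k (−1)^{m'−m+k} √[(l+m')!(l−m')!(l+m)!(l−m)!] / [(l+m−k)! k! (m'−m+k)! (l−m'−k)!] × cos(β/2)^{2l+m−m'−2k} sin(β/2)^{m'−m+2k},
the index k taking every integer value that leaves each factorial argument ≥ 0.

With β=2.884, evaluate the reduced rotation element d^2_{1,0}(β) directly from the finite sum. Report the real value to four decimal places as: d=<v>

d=0.3017

d^2_{1,0}(β=2.884) via Wigner's sum:
With c≡cos(β/2)=0.128441 and s≡sin(β/2)=0.991717, N=[6·1·2·2]^{1/2}=4.898979
The bounds max(0,m−m')=0 and min(l+m,l−m')=1 give 2 terms
  k=0: (−1)^1·4.8990/(2)·0.1284^3·0.9917^1 = -0.005147
  k=1: (−1)^2·4.8990/(2)·0.1284^1·0.9917^3 = +0.306861
d^2_{1,0}(2.884) = -0.005147 +0.306861 = +0.301714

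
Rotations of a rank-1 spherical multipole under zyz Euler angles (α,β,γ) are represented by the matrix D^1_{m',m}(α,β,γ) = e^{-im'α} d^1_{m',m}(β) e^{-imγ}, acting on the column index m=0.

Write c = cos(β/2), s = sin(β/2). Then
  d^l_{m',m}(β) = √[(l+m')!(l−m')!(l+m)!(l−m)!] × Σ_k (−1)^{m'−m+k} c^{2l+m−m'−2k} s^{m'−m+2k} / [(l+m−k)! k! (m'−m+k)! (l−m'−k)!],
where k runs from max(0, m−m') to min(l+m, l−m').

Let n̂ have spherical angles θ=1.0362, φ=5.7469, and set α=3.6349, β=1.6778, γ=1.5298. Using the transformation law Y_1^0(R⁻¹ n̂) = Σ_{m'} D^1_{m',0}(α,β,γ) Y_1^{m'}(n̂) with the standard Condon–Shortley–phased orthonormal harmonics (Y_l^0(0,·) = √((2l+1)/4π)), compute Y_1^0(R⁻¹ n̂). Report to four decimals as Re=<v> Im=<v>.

Re=-0.2419 Im=0.0000

Need the full column D^1_{m',0} for m'=−1..1 at α=3.6349, β=1.6778, γ=1.5298.
cos(β/2)=0.668282, sin(β/2)=0.743908
d^1_{-1,0}: single k=1 term ⇒ +0.703063;  D = -0.619237-0.332929i
d^1_{0,0}: k∈[0..1] ⇒ +0.446600 -0.553400 = -0.106800;  D = -0.106800+0.000000i
d^1_{1,0}: single k=0 term ⇒ -0.703063;  D = +0.619237-0.332929i
Y_1^{m'}(θ=1.0362,φ=5.7469) and Σ D·Y over m':
  (-0.6192-0.3329i)·(+0.2556+0.1519i)  (-0.1068+0.0000i)·(+0.2489+0.0000i)  (+0.6192-0.3329i)·(-0.2556+0.1519i)
Y_1^0(R⁻¹ n̂) = -0.241940+0.000000i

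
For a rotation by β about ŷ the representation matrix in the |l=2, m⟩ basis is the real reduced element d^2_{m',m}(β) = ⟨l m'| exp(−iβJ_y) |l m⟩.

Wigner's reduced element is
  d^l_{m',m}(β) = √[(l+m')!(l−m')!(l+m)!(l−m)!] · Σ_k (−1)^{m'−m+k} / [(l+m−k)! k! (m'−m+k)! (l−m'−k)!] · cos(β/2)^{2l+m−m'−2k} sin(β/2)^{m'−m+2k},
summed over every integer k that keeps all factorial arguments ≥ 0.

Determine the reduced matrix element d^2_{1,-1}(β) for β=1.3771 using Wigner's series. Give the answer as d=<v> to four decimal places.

d^2_{1,-1}(β=1.3771) via Wigner's sum:
Half-angle: c=0.772168, s=0.635418. N=√(6·1·1·6)=6.000000
k∈{0,1} keeps every argument non-negative
  k=0: (−1)^2·6.0000/(2)·0.7722^2·0.6354^2 = +0.722211
  k=1: (−1)^3·6.0000/(6)·0.7722^0·0.6354^4 = -0.163019
d^2_{1,-1}(1.3771) = +0.722211 -0.163019 = +0.559192

d=0.5592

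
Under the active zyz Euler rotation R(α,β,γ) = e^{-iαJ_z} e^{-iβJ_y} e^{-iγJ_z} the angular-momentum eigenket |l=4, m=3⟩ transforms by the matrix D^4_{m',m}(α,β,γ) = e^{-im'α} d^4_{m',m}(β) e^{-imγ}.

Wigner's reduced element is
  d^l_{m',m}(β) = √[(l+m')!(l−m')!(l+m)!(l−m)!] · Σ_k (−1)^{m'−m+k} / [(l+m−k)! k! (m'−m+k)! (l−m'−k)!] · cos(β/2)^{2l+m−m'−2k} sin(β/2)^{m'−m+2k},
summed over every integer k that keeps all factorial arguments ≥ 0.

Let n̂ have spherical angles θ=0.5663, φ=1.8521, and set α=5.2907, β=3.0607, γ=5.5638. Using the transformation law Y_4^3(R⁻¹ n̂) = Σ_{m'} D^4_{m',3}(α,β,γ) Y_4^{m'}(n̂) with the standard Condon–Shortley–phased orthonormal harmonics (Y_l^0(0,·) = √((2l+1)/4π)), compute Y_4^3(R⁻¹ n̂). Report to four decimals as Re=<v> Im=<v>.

Re=-0.1147 Im=-0.0044

Need the full column D^4_{m',3} for m'=−4..4 at α=5.2907, β=3.0607, γ=5.5638.
cos(β/2)=0.040435, sin(β/2)=0.999182
d^4_{-4,3}: single k=7 term ⇒ +0.113715;  D = -0.027140-0.110429i
d^4_{-3,3}: k∈[6..7] ⇒ +0.011389 -0.993476 = -0.982087;  D = -0.670503+0.717580i
d^4_{-2,3}: k∈[5..6] ⇒ +0.000739 -0.150431 = -0.149692;  D = -0.147453-0.025795i
d^4_{-1,3}: k∈[4..5] ⇒ +0.000035 -0.012914 = -0.012879;  D = -0.005076-0.011836i
d^4_{0,3}: k∈[3..4] ⇒ +0.000001 -0.000779 = -0.000778;  D = +0.000431-0.000647i
d^4_{1,3}: k∈[2..3] ⇒ +0.000000 -0.000035 = -0.000035;  D = +0.000035+0.000000i
d^4_{2,3}: k∈[1..2] ⇒ +0.000000 -0.000001 = -0.000001;  D = +0.000001+0.000001i
d^4_{3,3}: k∈[0..1] ⇒ +0.000000 -0.000000 = -0.000000;  D = -0.000000+0.000000i
d^4_{4,3}: single k=0 term ⇒ -0.000000;  D = -0.000000+0.000000i
Y_4^{m'}(θ=0.5663,φ=1.8521) and Σ D·Y over m':
  (-0.0271-0.1104i)·(+0.0158-0.0331i)  (-0.6705+0.7176i)·(+0.1219+0.1084i)  (-0.1475-0.0258i)·(-0.3246+0.2047i)  (-0.0051-0.0118i)·(-0.1180-0.4085i)  (+0.0004-0.0006i)·(-0.0649+0.0000i)  (+0.0000+0.0000i)·(+0.1180-0.4085i)  (+0.0000+0.0000i)·(-0.3246-0.2047i)  (-0.0000+0.0000i)·(-0.1219+0.1084i)  (-0.0000+0.0000i)·(+0.0158+0.0331i)
Y_4^3(R⁻¹ n̂) = -0.114720-0.004373i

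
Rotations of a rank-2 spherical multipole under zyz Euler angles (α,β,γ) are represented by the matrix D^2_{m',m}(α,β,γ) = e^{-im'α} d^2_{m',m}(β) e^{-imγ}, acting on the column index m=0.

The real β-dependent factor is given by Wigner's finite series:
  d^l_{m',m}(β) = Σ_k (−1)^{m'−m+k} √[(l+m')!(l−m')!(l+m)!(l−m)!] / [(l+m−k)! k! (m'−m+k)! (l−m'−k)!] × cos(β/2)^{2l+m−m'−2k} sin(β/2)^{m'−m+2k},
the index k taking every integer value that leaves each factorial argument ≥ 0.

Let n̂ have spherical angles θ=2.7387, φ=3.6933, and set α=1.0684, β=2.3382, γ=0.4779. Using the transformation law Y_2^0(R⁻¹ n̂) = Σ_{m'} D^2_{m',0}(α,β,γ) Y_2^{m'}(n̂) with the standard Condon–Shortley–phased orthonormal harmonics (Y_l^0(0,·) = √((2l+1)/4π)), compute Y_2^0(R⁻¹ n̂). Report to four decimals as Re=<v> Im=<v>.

Need the full column D^2_{m',0} for m'=−2..2 at α=1.0684, β=2.3382, γ=0.4779.
cos(β/2)=0.390980, sin(β/2)=0.920399
d^2_{-2,0}: single k=2 term ⇒ +0.317203;  D = -0.170104+0.267736i
d^2_{-1,0}: k∈[1..2] ⇒ +0.134746 -0.746722 = -0.611976;  D = -0.294683-0.536355i
d^2_{0,0}: k∈[0..2] ⇒ +0.023368 -0.517991 +0.717637 = +0.223014;  D = +0.223014+0.000000i
d^2_{1,0}: k∈[0..1] ⇒ -0.134746 +0.746722 = +0.611976;  D = +0.294683-0.536355i
d^2_{2,0}: single k=0 term ⇒ +0.317203;  D = -0.170104-0.267736i
Y_2^{m'}(θ=2.7387,φ=3.6933) and Σ D·Y over m':
  (-0.1701+0.2677i)·(+0.0268-0.0530i)  (-0.2947-0.5364i)·(+0.2373-0.1461i)  (+0.2230+0.0000i)·(+0.4853+0.0000i)  (+0.2947-0.5364i)·(-0.2373-0.1461i)  (-0.1701-0.2677i)·(+0.0268+0.0530i)
Y_2^0(R⁻¹ n̂) = -0.169010+0.000000i

Re=-0.1690 Im=0.0000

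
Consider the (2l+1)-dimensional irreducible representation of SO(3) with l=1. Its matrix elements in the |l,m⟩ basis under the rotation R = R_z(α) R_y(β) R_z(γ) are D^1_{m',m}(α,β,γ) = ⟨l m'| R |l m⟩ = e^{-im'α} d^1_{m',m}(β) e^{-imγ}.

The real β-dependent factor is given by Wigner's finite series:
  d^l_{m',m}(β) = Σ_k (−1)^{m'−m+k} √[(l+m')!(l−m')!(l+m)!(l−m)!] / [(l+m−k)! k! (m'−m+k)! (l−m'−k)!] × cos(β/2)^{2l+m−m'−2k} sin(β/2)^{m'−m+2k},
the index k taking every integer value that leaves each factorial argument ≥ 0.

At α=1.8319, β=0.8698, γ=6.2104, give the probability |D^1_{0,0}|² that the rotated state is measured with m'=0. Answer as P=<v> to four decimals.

P=0.4160

Split into d^1_{0,0}(β=0.8698) × two z-phases.
Half-angle: c=0.906912, s=0.421320. N=√(1·1·1·1)=1.000000
The bounds max(0,m−m')=0 and min(l+m,l−m')=1 give 2 terms
  k=0: (−1)^0·1.0000/(1)·0.9069^2·0.4213^0 = +0.822490
  k=1: (−1)^1·1.0000/(1)·0.9069^0·0.4213^2 = -0.177510
d^1_{0,0}(0.8698) = +0.822490 -0.177510 = +0.644979
|D^1_{0,0}|² = |d^1_{0,0}(β)|² = (+0.644979)² = 0.415998 (the z-rotation phases have unit modulus)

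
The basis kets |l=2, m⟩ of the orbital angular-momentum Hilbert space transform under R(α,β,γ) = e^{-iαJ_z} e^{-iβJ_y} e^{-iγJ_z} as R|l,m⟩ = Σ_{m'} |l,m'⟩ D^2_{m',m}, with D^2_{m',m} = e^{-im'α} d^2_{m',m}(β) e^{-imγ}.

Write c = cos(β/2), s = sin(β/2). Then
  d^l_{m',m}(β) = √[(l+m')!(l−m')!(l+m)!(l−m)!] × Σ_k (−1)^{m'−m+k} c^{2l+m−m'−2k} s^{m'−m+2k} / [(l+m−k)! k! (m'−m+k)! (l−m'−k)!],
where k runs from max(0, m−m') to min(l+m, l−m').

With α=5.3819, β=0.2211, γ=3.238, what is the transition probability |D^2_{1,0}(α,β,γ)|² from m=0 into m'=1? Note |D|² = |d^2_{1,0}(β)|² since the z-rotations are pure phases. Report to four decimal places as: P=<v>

First d^2_{1,0}(β=0.2211), then the phase factors e^{-i(1)α} and e^{-i(0)γ}:
With c≡cos(β/2)=0.993896 and s≡sin(β/2)=0.110325, N=[6·1·2·2]^{1/2}=4.898979
Admissible k: 0..1 (factorial args all ≥0)
  k=0: (−1)^1·4.8990/(2)·0.9939^3·0.1103^1 = -0.265321
  k=1: (−1)^2·4.8990/(2)·0.9939^1·0.1103^3 = +0.003269
d^2_{1,0}(0.2211) = -0.265321 +0.003269 = -0.262052
|D^2_{1,0}|² = |d^2_{1,0}(β)|² = (-0.262052)² = 0.068671 (the z-rotation phases have unit modulus)

P=0.0687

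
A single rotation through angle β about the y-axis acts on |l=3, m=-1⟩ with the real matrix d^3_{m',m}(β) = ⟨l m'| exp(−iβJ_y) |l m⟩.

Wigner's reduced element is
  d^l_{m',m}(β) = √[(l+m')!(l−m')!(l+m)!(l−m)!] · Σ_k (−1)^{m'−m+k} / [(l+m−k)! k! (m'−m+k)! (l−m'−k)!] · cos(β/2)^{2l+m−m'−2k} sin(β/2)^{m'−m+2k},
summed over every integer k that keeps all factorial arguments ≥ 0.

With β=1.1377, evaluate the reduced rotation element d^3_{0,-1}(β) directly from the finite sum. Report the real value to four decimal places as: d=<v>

d=0.0469

d^3_{0,-1}(β=1.1377) via Wigner's sum:
With c≡cos(β/2)=0.842521 and s≡sin(β/2)=0.538664, N=[6·6·2·24]^{1/2}=41.569219
k: max(0,(-1)−(0))=0 … min(3+(-1),3−(0))=2
  k=0: (−1)^1·41.5692/(12)·0.8425^5·0.5387^1 = -0.792158
  k=1: (−1)^2·41.5692/(4)·0.8425^3·0.5387^3 = +0.971419
  k=2: (−1)^3·41.5692/(12)·0.8425^1·0.5387^5 = -0.132361
d^3_{0,-1}(1.1377) = -0.792158 +0.971419 -0.132361 = +0.046901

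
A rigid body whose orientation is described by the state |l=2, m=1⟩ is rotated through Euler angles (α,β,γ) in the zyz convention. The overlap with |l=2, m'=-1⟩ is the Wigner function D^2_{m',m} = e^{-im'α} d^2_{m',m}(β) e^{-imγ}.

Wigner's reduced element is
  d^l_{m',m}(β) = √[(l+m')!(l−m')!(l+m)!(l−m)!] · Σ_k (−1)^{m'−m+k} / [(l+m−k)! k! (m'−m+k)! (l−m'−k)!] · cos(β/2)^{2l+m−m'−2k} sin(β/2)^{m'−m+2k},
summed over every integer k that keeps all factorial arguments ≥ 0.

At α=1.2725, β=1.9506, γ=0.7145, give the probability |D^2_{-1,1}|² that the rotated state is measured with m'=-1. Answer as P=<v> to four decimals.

P=0.0314

D^2_{-1,1}(1.2725,1.9506,0.7145) = e^{-i·-1·1.2725}·d^2_{-1,1}(1.9506)·e^{-i·1·0.7145}. Compute d first:
Half-angle: c=0.560920, s=0.827870. N=√(1·6·6·1)=6.000000
k∈{2,3} keeps every argument non-negative
  k=2: (−1)^0·6.0000/(2)·0.5609^2·0.8279^2 = +0.646915
  k=3: (−1)^1·6.0000/(6)·0.5609^0·0.8279^4 = -0.469731
d^2_{-1,1}(1.9506) = +0.646915 -0.469731 = +0.177184
|D^2_{-1,1}|² = |d^2_{-1,1}(β)|² = (+0.177184)² = 0.031394 (the z-rotation phases have unit modulus)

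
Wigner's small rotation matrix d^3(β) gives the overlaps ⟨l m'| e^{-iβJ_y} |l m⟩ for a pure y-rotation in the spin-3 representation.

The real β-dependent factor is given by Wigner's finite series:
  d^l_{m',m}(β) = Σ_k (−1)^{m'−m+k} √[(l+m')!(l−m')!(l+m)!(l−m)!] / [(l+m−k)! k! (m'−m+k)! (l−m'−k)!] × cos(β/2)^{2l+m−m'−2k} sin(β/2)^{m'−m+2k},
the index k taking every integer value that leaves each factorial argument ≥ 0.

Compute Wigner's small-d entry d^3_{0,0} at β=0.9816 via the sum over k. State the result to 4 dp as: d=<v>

d=-0.4046

d^3_{0,0}(β=0.9816) via Wigner's sum:
Half-angle: c=0.881956, s=0.471332. N=√(6·6·6·6)=36.000000
k: max(0,(0)−(0))=0 … min(3+(0),3−(0))=3
  k=0: (−1)^0·36.0000/(36)·0.8820^6·0.4713^0 = +0.470632
  k=1: (−1)^1·36.0000/(4)·0.8820^4·0.4713^2 = -1.209716
  k=2: (−1)^2·36.0000/(4)·0.8820^2·0.4713^4 = +0.345496
  k=3: (−1)^3·36.0000/(36)·0.8820^0·0.4713^6 = -0.010964
d^3_{0,0}(0.9816) = +0.470632 -1.209716 +0.345496 -0.010964 = -0.404552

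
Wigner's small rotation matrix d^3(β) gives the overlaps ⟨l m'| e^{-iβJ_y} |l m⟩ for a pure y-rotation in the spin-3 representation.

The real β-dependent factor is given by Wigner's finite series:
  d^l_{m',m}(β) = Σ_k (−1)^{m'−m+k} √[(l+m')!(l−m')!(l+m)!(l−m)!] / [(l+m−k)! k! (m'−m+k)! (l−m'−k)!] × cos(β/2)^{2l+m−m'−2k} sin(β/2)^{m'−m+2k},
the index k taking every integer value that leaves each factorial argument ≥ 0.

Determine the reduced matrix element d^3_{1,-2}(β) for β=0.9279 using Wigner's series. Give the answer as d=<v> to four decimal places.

d=-0.3546

d^3_{1,-2}(β=0.9279) via Wigner's sum:
Half-angle: c=0.894292, s=0.447484. N=√(24·2·1·120)=75.894664
Admissible k: 0..1 (factorial args all ≥0)
  k=0: (−1)^3·75.8947/(12)·0.8943^3·0.4475^3 = -0.405322
  k=1: (−1)^4·75.8947/(24)·0.8943^1·0.4475^5 = +0.050742
d^3_{1,-2}(0.9279) = -0.405322 +0.050742 = -0.354580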